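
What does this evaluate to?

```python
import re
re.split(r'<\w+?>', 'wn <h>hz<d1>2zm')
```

['wn ', 'hz', '2zm']

Splitting on the pattern gives 3 pieces.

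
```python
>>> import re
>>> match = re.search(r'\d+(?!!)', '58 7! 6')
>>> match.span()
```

(0, 2)

The negative lookaround is zero-width — it rules out positions where the adjacent text would match, without consuming anything.
The match spans [0:2] → '58'.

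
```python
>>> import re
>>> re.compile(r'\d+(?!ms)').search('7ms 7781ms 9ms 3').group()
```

'778'

A negative assertion filters positions out without eating any characters.
The match spans [4:7] → '778'.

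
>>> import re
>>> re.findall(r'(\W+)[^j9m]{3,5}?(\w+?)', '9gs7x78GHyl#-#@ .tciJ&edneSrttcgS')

Pattern: one or more of a non-word character (captured); then 3 to 5 of any character except [j9m] (lazy); then one or more of a word character (lazy) (captured).
With the lazy modifier that quantifier settles for the fewest repetitions that let the rest of the pattern succeed (the atoms after it are unaffected and can still be greedy).
Scanning left to right: at [11:21] match '#-#@ .tciJ', groups = ('#-#@ .', 'J'); at [21:26] match '&edne', groups = ('&', 'e').
`findall` packs the 2 group values into a tuple for every match.

[('#-#@ .', 'J'), ('&', 'e')]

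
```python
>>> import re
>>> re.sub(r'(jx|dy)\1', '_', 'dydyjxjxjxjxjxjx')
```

`\1` is not a pattern — it's the concrete string captured by group 1, re-applied verbatim.
`sub` substitutes '_' at each match site.

'____'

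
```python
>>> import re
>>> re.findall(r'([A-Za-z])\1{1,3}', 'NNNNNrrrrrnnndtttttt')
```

`\1` is not a pattern — it's the concrete string captured by group 1, re-applied verbatim.
Matches: at [0:4] match 'NNNN', group 1 = 'N'; at [5:9] match 'rrrr', group 1 = 'r'; at [10:13] match 'nnn', group 1 = 'n'; at [14:18] match 'tttt', group 1 = 't'; at [18:20] match 'tt', group 1 = 't'.
Because there's exactly one group, `findall` drops the full match and keeps group 1 from each hit.

['N', 'r', 'n', 't', 't']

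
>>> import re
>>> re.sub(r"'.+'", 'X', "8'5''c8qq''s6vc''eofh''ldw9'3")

Matches: at [1:28] → "'5''c8qq''s6vc''eofh''ldw9'".
`sub` substitutes 'X' at each match site.

'8X3'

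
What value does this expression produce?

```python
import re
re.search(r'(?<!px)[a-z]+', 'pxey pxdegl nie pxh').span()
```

(0, 4)

`(?!…)`/`(?<!…)` only lets a position through if the neighbouring text does NOT match; no characters are consumed.
`search` walks the string left to right and returns the first match it finds.
The match spans [0:4] → 'pxey'.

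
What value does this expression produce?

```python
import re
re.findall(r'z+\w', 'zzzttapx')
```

['zzzt']

Pattern: one or more of a literal 'z'; then a word character.
Since nothing is captured, `findall` lists the 1 matched substring directly.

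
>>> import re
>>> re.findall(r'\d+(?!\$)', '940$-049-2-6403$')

['94', '049', '2', '640']

The negative lookaround is zero-width — it rules out positions where the adjacent text would match, without consuming anything.
Matches: at [0:2] → '94'; at [5:8] → '049'; at [9:10] → '2'; at [11:14] → '640'.
`findall` yields the raw match text (4 of them) because the pattern has no groups.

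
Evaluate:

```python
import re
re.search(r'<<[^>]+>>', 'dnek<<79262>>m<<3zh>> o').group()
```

'<<79262>>'

The match spans [4:13] → '<<79262>>'.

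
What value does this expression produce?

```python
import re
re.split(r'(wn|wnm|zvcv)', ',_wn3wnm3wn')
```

Branches in `(...|...)` are attempted left-to-right; the first branch that allows the whole pattern to succeed is taken.
Because the pattern has a capturing group, `split` also inserts each captured text between the pieces.

[',_', 'wn', '3', 'wn', 'm3', 'wn', '']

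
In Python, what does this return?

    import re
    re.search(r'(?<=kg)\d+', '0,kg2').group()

'2'

The `(?=…)`/`(?<=…)` assertion just peeks at neighbouring text; it doesn't advance the match position.
The match spans [4:5] → '2'.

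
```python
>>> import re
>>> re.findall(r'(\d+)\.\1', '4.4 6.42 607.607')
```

A backreference is literal: `\1` must see the identical characters the first group matched.
Because there's exactly one group, `findall` drops the full match and keeps group 1 from each hit.

['4', '607']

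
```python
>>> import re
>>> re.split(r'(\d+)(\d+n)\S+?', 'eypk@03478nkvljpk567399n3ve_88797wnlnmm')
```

['eypk@', '0347', '8n', 'vljpk', '56739', '9n', 've_88797wnlnmm']

The pattern matches one or more of a digit (captured); then one or more of a digit, then a literal 'n' (captured); then one or more of a non-whitespace character (lazy).
With the lazy modifier that quantifier settles for the fewest repetitions that let the rest of the pattern succeed (the atoms after it are unaffected and can still be greedy).
Matches to split on: at [5:12] → '03478nk'; at [17:25] → '567399n3'.
`re.split` interleaves the captured-group text with the surrounding fragments.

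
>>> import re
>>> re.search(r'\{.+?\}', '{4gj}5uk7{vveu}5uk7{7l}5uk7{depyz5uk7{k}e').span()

With the lazy modifier that quantifier settles for the fewest repetitions that let the rest of the pattern succeed (the atoms after it are unaffected and can still be greedy).
The match spans [0:5] → '{4gj}'.

(0, 5)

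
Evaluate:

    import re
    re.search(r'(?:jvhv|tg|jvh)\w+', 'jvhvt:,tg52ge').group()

'jvhvt'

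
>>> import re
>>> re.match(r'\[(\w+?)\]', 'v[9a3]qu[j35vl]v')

None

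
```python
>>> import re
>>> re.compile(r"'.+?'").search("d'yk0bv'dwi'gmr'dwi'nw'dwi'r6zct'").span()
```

The match spans [1:8] → "'yk0bv'".

(1, 8)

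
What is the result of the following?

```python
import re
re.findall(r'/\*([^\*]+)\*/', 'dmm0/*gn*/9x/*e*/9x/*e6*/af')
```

Matches: at [4:10] match '/*gn*/', group 1 = 'gn'; at [12:17] match '/*e*/', group 1 = 'e'; at [19:25] match '/*e6*/', group 1 = 'e6'.
Because there's exactly one group, `findall` drops the full match and keeps group 1 from each hit.

['gn', 'e', 'e6']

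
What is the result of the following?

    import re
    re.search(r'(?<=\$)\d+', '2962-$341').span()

(6, 9)

The lookaround is zero-width — it requires the adjacent text to match without consuming it, so the asserted text isn't part of the match.
`search` walks the string left to right and returns the first match it finds.
The match spans [6:9] → '341'.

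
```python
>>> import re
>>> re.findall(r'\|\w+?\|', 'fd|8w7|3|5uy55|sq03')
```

With no groups in the pattern, `findall` gives back each whole match — 2 here.

['|8w7|', '|5uy55|']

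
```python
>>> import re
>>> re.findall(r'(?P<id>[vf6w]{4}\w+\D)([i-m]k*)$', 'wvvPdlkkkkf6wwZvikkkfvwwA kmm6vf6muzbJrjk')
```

[('6vf6muzbJrj', 'k')]

Pattern: exactly 4 of one of [vf6w], then one or more of a word character, then a non-digit (captured as 'id'); then a character in [i-m], then zero or more of a literal 'k' (captured); then anchored at the end.
Walking the string: at [29:41] match '6vf6muzbJrjk', groups = ('6vf6muzbJrj', 'k').
With 2 capturing groups, `findall` returns a 2-tuple per match.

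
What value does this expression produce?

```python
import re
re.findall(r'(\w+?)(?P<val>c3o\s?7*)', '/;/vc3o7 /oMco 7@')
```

Pattern: one or more of a word character (lazy) (captured); then the literal 'c3o', then optionally whitespace, then zero or more of a literal '7' (captured as 'val').
Scanning left to right: at [3:8] match 'vc3o7', groups = ('v', 'c3o7').
2 groups means the one result is a tuple of 2 captured strings — 1 here.

[('v', 'c3o7')]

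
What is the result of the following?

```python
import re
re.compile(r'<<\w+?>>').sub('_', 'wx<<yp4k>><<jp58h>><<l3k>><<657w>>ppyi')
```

'wx____ppyi'

Matches: at [2:10] → '<<yp4k>>'; at [10:19] → '<<jp58h>>'; at [19:26] → '<<l3k>>'; at [26:34] → '<<657w>>'.
`sub` substitutes '_' at each match site.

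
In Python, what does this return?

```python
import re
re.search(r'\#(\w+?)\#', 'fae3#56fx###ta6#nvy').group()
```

'#56fx#'

Unlike `match`, `search` isn't anchored — it looks for the pattern anywhere in the string.
The match spans [4:10] → '#56fx#'.
Captured: group 1 = '56fx'.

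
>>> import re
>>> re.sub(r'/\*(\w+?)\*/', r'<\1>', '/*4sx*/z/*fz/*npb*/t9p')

'<4sx>z/*fz<npb>t9p'

Each match is replaced using the text its own group 1 captured.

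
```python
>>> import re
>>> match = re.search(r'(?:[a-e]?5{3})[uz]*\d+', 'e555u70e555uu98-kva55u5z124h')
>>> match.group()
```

The pattern matches optionally a character in [a-e], then exactly 3 of a literal '5' (non-capturing group); then zero or more of one of [uz], then one or more of a digit.
The match spans [0:7] → 'e555u70'.

'e555u70'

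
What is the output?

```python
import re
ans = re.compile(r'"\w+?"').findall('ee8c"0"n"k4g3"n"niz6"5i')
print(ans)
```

['"0"', '"k4g3"', '"niz6"']

Scanning left to right: at [4:7] → '"0"'; at [8:14] → '"k4g3"'; at [15:21] → '"niz6"'.
With no groups in the pattern, `findall` gives back each whole match — 3 here.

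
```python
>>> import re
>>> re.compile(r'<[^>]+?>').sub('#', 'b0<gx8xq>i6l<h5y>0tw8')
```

Matches: at [2:9] → '<gx8xq>'; at [12:17] → '<h5y>'.
Each match is replaced by '#'.

'b0#i6l#0tw8'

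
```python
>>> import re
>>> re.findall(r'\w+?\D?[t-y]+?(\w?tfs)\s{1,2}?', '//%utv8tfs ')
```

With a single group, `findall` returns only what that group captured — 1 item.

['8tfs']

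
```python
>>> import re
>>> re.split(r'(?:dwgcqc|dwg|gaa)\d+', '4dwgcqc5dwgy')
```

['4', 'dwgy']

Matches to split on: at [1:8] → 'dwgcqc5'.
`split` removes every match and returns the 2 fragments in between.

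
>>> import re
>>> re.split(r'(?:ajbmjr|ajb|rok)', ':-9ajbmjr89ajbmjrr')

[':-9', '89', 'r']

Alternation isn't longest-match — the leftmost alternative that fits at this position is chosen.
`split` removes every match and returns the 3 fragments in between.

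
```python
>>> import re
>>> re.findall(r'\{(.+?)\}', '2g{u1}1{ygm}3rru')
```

Scanning left to right: at [2:6] match '{u1}', group 1 = 'u1'; at [7:12] match '{ygm}', group 1 = 'ygm'.
One capturing group, so `findall` returns just the captured substring from each match — 2 in all.

['u1', 'ygm']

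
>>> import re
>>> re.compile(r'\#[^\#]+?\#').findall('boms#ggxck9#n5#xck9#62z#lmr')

['#ggxck9#', '#xck9#']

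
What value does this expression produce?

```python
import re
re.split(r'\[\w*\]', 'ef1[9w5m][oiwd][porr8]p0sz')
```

['ef1', '', '', 'p0sz']

Splitting on the pattern gives 4 pieces.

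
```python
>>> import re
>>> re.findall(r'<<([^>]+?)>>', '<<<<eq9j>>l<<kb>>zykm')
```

['<<eq9j', 'kb']

Matches: at [0:10] match '<<<<eq9j>>', group 1 = '<<eq9j'; at [11:17] match '<<kb>>', group 1 = 'kb'.
One capturing group, so `findall` returns just the captured substring from each match — 2 in all.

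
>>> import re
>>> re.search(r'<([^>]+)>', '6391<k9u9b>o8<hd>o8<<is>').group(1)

The match spans [4:11] → '<k9u9b>'.
Captured: group 1 = 'k9u9b'.

'k9u9b'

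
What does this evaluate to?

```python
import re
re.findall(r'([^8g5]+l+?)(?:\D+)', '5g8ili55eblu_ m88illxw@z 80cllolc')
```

['il', 'ebl', 'ill', '0cllol']

This matches one or more of any character except [8g5], then one or more of the literal 'l' (lazy) (captured); then one or more of a non-digit (non-capturing group).
Matches: at [3:6] match 'ili', group 1 = 'il'; at [8:15] match 'eblu_ m', group 1 = 'ebl'; at [17:25] match 'illxw@z ', group 1 = 'ill'; at [26:33] match '0cllolc', group 1 = '0cllol'.
Because there's exactly one group, `findall` drops the full match and keeps group 1 from each hit.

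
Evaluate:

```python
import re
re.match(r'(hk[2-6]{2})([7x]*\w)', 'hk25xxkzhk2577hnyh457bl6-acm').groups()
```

The match spans [0:7] → 'hk25xxk'.
Captured: group 1 = 'hk25', group 2 = 'xxk'.

('hk25', 'xxk')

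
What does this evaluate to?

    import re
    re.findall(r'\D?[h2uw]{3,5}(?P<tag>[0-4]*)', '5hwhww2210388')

['2103']

The pattern matches optionally a non-digit, then 3 to 5 of one of [h2uw]; then zero or more of a character in [0-4] (captured as 'tag').
`findall` collects group 1 from the one match (1 total).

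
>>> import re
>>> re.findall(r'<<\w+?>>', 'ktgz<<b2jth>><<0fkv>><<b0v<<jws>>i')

Since nothing is captured, `findall` lists the 3 matched substrings directly.

['<<b2jth>>', '<<0fkv>>', '<<jws>>']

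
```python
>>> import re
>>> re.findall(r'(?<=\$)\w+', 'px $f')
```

['f']

The lookaround is zero-width — it requires the adjacent text to match without consuming it, so the asserted text isn't part of the match.
With no groups in the pattern, `findall` gives back each whole match — 1 here.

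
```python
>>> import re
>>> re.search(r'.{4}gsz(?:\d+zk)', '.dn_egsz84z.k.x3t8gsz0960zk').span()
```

(14, 27)

Pattern: exactly 4 of any character, then the literal 'gsz'; then one or more of a digit, then the literal 'zk' (non-capturing group).
The match spans [14:27] → 'x3t8gsz0960zk'.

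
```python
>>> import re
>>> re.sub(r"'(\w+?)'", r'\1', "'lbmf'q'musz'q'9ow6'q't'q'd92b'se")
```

`\1` in the replacement pulls in group 1's text for each match.

'lbmfqmuszq9ow6qtqd92bse'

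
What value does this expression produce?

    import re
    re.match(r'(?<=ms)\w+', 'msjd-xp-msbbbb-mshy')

Because the assertion is zero-width, the text it checks is not consumed and won't appear in the result.
`re.match` won't scan ahead — the pattern has to work from the very first character.
Here the pattern fails at index 0, so the call returns None.

None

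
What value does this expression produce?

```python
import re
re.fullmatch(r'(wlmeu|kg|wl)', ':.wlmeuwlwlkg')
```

For `fullmatch`, every character of the input must be accounted for by the pattern.
Here there's no way to consume every character, so the call returns None.

None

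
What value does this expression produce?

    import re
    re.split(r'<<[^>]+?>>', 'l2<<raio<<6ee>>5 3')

Matches to split on: at [2:15] → '<<raio<<6ee>>'.
Each match becomes a cut point; 2 segments remain.

['l2', '5 3']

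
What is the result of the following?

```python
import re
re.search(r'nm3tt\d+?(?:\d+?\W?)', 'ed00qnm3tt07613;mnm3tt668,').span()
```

(5, 12)

The pattern matches the literal 'nm3', then the literal 'tt', then one or more of a digit (lazy); then one or more of a digit (lazy), then optionally a non-word character (non-capturing group).
The `?` after the quantifier makes it lazy — it takes as little as possible before letting the rest of the pattern try.
`search` walks the string left to right and returns the first match it finds.
The match spans [5:12] → 'nm3tt07'.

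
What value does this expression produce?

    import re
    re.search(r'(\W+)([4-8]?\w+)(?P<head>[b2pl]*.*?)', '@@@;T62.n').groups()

('@@@;', 'T62', '')

Pattern: one or more of a non-word character (captured); then optionally a character in [4-8], then one or more of a word character (captured); then zero or more of one of [b2pl], then zero or more of any character (lazy) (captured as 'head').
With the lazy modifier that quantifier settles for the fewest repetitions that let the rest of the pattern succeed (the atoms after it are unaffected and can still be greedy).
Unlike `match`, `search` isn't anchored — it looks for the pattern anywhere in the string.
The match spans [0:7] → '@@@;T62'.
Captured: group 1 = '@@@;', group 2 = 'T62', group 3 = ''.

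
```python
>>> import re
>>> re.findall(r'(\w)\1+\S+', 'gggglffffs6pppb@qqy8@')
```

After group 1 captures some text, `\1` only succeeds where that same text appears again.
`findall` collects group 1 from the one match (1 total).

['g']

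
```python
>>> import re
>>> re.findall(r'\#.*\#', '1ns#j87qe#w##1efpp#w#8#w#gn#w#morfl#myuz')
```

Matches: at [3:36] → '#j87qe#w##1efpp#w#8#w#gn#w#morfl#'.
No capturing groups, so `findall` returns the 1 full match string.

['#j87qe#w##1efpp#w#8#w#gn#w#morfl#']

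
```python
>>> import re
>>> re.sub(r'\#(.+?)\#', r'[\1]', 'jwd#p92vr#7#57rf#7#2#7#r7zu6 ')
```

`\1` in the replacement pulls in group 1's text for each match.

'jwd[p92vr]7[57rf]7[2]7#r7zu6 '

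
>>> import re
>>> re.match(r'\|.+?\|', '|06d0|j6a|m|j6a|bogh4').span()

With the lazy modifier that quantifier settles for the fewest repetitions that let the rest of the pattern succeed (the atoms after it are unaffected and can still be greedy).
`re.match` only tries the pattern at the start of the string.
The match spans [0:6] → '|06d0|'.

(0, 6)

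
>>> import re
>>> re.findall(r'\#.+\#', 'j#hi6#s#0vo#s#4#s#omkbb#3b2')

`findall` yields the raw match text (1 of them) because the pattern has no groups.

['#hi6#s#0vo#s#4#s#omkbb#']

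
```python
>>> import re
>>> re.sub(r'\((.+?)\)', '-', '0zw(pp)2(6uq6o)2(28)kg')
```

With the lazy modifier that quantifier settles for the fewest repetitions that let the rest of the pattern succeed (the atoms after it are unaffected and can still be greedy).
`sub` substitutes '-' at each match site.

'0zw-2-2-kg'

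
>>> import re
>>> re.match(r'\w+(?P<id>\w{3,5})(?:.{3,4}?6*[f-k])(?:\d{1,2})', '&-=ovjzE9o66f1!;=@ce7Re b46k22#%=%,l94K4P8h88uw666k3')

None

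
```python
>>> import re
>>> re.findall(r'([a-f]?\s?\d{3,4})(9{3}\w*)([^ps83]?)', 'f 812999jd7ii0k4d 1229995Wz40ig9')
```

[('f 812', '999jd7ii0k4d', ' '), ('122', '9995Wz40ig9', '')]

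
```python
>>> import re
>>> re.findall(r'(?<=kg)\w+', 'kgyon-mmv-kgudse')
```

['yon', 'udse']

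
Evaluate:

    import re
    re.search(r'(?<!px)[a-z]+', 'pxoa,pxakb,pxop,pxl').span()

The negative lookahead/lookbehind blocks any match where the forbidden context is present.
The match spans [0:4] → 'pxoa'.

(0, 4)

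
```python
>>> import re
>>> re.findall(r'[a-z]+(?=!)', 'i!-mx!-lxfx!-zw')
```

The `(?=…)`/`(?<=…)` assertion just peeks at neighbouring text; it doesn't advance the match position.
With no groups in the pattern, `findall` gives back each whole match — 3 here.

['i', 'mx', 'lxfx']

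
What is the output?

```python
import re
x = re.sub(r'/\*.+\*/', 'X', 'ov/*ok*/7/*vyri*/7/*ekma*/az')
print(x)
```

ovXaz

Matches: at [2:26] → '/*ok*/7/*vyri*/7/*ekma*/'.
`sub` substitutes 'X' at each match site.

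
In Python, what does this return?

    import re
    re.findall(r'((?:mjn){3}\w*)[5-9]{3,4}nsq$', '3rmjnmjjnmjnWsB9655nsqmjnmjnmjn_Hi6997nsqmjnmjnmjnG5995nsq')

The pattern matches the literal 'mjn' repeated 3 times, then zero or more of a word character (captured); then 3 to 4 of a character in [5-9], then the literal 'nsq'; then anchored at the end.
Scanning left to right: at [22:58] match 'mjnmjnmjn_Hi6997nsqmjnmjnmjnG5995nsq', group 1 = 'mjnmjnmjn_Hi6997nsqmjnmjnmjnG5'.
`findall` collects group 1 from the one match (1 total).

['mjnmjnmjn_Hi6997nsqmjnmjnmjnG5']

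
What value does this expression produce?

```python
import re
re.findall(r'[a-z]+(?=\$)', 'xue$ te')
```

The `(?=…)`/`(?<=…)` assertion just peeks at neighbouring text; it doesn't advance the match position.
With no groups in the pattern, `findall` gives back each whole match — 1 here.

['xue']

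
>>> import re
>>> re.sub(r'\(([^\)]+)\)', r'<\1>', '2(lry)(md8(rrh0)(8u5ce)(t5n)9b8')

'2<lry><md8(rrh0><8u5ce><t5n>9b8'

Matches: at [1:6] → '(lry)'; at [6:16] → '(md8(rrh0)'; at [16:23] → '(8u5ce)'; at [23:28] → '(t5n)'.
The replacement refers to a captured group, so each match is rewritten using its own captured text.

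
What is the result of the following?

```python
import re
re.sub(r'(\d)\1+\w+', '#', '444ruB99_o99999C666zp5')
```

After group 1 captures some text, `\1` only succeeds where that same text appears again.
Matches: at [0:22] → '444ruB99_o99999C666zp5'.
Each match is replaced by '#'.

'#'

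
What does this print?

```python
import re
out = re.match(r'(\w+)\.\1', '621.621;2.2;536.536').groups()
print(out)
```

The match spans [0:7] → '621.621'.
Captured: group 1 = '621'.

('621',)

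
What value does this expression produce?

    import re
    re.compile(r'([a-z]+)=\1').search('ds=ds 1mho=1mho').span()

(0, 5)

`\1` has to match the exact text group 1 already captured.
The match spans [0:5] → 'ds=ds'.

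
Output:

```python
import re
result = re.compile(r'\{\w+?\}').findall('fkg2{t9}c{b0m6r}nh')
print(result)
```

['{t9}', '{b0m6r}']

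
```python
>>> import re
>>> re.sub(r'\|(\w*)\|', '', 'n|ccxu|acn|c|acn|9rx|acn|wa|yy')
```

'nacnacnacnyy'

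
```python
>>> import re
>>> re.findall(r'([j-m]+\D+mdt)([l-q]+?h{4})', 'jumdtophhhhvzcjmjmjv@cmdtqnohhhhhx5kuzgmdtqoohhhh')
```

[('jumdtophhhhvzcjmjmjv@cmdt', 'qnohhhh'), ('kuzgmdt', 'qoohhhh')]

Multiple groups make `findall` return tuples — one 2-tuple for each match.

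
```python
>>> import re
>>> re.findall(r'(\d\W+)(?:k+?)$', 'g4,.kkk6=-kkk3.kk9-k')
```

The pattern matches a digit, then one or more of a non-word character (captured); then one or more of a literal 'k' (lazy) (non-capturing group); then anchored at the end.
Scanning left to right: at [17:20] match '9-k', group 1 = '9-'.
`findall` collects group 1 from the one match (1 total).

['9-']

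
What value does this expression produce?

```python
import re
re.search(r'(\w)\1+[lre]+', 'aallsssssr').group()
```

'aall'

After group 1 captures some text, `\1` only succeeds where that same text appears again.
Unlike `match`, `search` isn't anchored — it looks for the pattern anywhere in the string.
The match spans [0:4] → 'aall'.
Captured: group 1 = 'a'.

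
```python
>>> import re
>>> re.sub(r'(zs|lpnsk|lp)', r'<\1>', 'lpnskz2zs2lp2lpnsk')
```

`|` is ordered: at each position the engine commits to the first alternative that works.
`\1` in the replacement pulls in group 1's text for each match.

'<lpnsk>z2<zs>2<lp>2<lpnsk>'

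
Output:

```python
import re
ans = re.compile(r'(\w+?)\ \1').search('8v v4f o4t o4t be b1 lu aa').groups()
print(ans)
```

`\1` is not a pattern — it's the concrete string captured by group 1, re-applied verbatim.
`search` walks the string left to right and returns the first match it finds.
The match spans [1:4] → 'v v'.
Captured: group 1 = 'v'.

('v',)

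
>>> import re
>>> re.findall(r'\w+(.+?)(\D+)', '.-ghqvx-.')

[('-', '.')]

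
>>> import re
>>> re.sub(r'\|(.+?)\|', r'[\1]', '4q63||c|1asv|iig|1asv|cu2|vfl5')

'4q63[|c]1asv[iig]1asv[cu2]vfl5'

Matches: at [4:8] → '||c|'; at [12:17] → '|iig|'; at [21:26] → '|cu2|'.
Each match is replaced using the text its own group 1 captured.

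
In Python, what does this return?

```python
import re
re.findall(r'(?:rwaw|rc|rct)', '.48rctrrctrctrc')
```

`|` is ordered: at each position the engine commits to the first alternative that works.
Matches: at [3:5] → 'rc'; at [7:9] → 'rc'; at [10:12] → 'rc'; at [13:15] → 'rc'.
No capturing groups, so `findall` returns the 4 full match strings.

['rc', 'rc', 'rc', 'rc']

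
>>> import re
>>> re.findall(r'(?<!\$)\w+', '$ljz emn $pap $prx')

Because the assertion is negative and zero-width, positions next to the forbidden text are skipped.
With no groups in the pattern, `findall` gives back each whole match — 4 here.

['jz', 'emn', 'ap', 'rx']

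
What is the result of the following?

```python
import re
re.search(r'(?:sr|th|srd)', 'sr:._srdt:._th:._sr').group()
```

`re.search` tries every starting position until one works.
The match spans [0:2] → 'sr'.

'sr'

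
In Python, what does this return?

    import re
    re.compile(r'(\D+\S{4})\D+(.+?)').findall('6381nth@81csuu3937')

Pattern: one or more of a non-digit, then exactly 4 of a non-whitespace character (captured); then one or more of a non-digit; then one or more of any character (lazy) (captured).
A `+?`/`*?`/`{m,n}?` starts at its minimum and grows only as far as needed for what follows to match.
Matches: at [4:15] match 'nth@81csuu3', groups = ('nth@81cs', '3').
Multiple groups make `findall` return tuples — one 2-tuple for the one match.

[('nth@81cs', '3')]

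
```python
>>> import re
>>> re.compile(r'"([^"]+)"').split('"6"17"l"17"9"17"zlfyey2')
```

Matches to split on: at [0:3] → '"6"'; at [5:8] → '"l"'; at [10:13] → '"9"'.
The group in the pattern means `split` returns the separators' captures alongside the pieces.

['', '6', '17', 'l', '17', '9', '17"zlfyey2']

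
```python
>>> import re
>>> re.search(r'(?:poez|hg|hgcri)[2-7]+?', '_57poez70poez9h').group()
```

'poez7'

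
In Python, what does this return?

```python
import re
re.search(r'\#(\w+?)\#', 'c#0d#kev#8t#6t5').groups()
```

('0d',)

`re.search` scans for the first position where the pattern succeeds.
The match spans [1:5] → '#0d#'.
Captured: group 1 = '0d'.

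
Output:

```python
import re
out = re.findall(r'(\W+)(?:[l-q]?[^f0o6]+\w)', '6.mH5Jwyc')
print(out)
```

Because there's exactly one group, `findall` drops the full match and keeps group 1 from the one hit.

['.']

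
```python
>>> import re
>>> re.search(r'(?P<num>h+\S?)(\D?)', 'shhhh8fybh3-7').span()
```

The match spans [1:7] → 'hhhh8f'.

(1, 7)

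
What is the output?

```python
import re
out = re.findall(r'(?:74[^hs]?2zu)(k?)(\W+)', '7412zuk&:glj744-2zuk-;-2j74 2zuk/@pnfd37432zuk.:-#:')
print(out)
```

Pattern: the literal '74', then optionally any character except [hs], then the literal '2zu' (non-capturing group); then optionally a literal 'k' (captured); then one or more of a non-word character (captured).
Walking the string: at [0:9] match '7412zuk&:', groups = ('k', '&:'); at [25:34] match '74 2zuk/@', groups = ('k', '/@'); at [39:51] match '7432zuk.:-#:', groups = ('k', '.:-#:').
With 2 capturing groups, `findall` returns a 2-tuple per match.

[('k', '&:'), ('k', '/@'), ('k', '.:-#:')]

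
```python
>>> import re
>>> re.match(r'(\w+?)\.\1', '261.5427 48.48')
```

With `match`, the pattern is implicitly anchored at the beginning.
Here the string doesn't start with a match, so the call returns None.

None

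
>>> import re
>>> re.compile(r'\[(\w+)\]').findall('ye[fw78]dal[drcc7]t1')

['fw78', 'drcc7']

Scanning left to right: at [2:8] match '[fw78]', group 1 = 'fw78'; at [11:18] match '[drcc7]', group 1 = 'drcc7'.
Because there's exactly one group, `findall` drops the full match and keeps group 1 from each hit.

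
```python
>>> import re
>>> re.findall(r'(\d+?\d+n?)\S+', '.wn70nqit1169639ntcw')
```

['70n']

The pattern matches one or more of a digit (lazy), then one or more of a digit, then optionally the literal 'n' (captured); then one or more of a non-whitespace character.
Scanning left to right: at [3:20] match '70nqit1169639ntcw', group 1 = '70n'.
With a single group, `findall` returns only what that group captured — 1 item.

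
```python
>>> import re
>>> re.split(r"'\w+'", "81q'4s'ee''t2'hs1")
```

['81q', "ee'", 'hs1']

Splitting on the pattern gives 3 pieces.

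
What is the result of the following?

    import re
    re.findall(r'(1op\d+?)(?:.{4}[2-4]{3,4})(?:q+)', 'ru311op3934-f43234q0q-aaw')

With the lazy modifier that quantifier settles for the fewest repetitions that let the rest of the pattern succeed (the atoms after it are unaffected and can still be greedy).
`findall` collects group 1 from the one match (1 total).

['1op393']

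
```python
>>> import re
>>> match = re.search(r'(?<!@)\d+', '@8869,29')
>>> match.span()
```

`(?!…)`/`(?<!…)` only lets a position through if the neighbouring text does NOT match; no characters are consumed.
`re.search` scans for the first position where the pattern succeeds.
The match spans [2:5] → '869'.

(2, 5)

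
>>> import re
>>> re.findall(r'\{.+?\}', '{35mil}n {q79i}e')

['{35mil}', '{q79i}']

Matches: at [0:7] → '{35mil}'; at [9:15] → '{q79i}'.
Since nothing is captured, `findall` lists the 2 matched substrings directly.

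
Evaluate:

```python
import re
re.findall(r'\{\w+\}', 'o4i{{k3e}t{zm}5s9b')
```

Matches: at [4:9] → '{k3e}'; at [10:14] → '{zm}'.
No capturing groups, so `findall` returns the 2 full match strings.

['{k3e}', '{zm}']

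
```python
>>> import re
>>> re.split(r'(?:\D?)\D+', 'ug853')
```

The string is cut at each match, leaving 2 pieces.

['', '853']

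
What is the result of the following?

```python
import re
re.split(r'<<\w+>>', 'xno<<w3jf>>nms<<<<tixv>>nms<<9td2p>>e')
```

`split` removes every match and returns the 4 fragments in between.

['xno', 'nms<<', 'nms', 'e']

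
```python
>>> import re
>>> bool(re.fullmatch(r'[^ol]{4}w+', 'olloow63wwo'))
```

False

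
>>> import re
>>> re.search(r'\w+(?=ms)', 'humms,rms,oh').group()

Lookahead/lookbehind check context without consuming it, so the matched span excludes the asserted characters.
`re.search` tries every starting position until one works.
The match spans [0:3] → 'hum'.

'hum'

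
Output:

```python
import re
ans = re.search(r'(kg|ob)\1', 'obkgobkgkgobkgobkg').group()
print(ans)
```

`\1` has to match the exact text group 1 already captured.
The match spans [6:10] → 'kgkg'.

kgkg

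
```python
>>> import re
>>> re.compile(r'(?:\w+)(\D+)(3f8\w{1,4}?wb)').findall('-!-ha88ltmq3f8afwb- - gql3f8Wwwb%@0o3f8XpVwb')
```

[('- - gql', '3f8Wwwb'), ('o', '3f8XpVwb')]

The pattern matches one or more of a word character (non-capturing group); then one or more of a non-digit (captured); then the literal '3f8', then 1 to 4 of a word character (lazy), then the literal 'wb' (captured).
Walking the string: at [3:32] match 'ha88ltmq3f8afwb- - gql3f8Wwwb', groups = ('- - gql', '3f8Wwwb'); at [34:44] match '0o3f8XpVwb', groups = ('o', '3f8XpVwb').
With 2 capturing groups, `findall` returns a 2-tuple per match.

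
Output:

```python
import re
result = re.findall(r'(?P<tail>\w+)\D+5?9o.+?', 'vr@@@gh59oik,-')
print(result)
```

Because there's exactly one group, `findall` drops the full match and keeps group 1 from the one hit.

['vr']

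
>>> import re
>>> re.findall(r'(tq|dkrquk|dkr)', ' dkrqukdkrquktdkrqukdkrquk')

Alternation tries branches left to right and keeps the first one that lets the overall match succeed at that position.
Because there's exactly one group, `findall` drops the full match and keeps group 1 from each hit.

['dkrquk', 'dkrquk', 'dkrquk', 'dkrquk']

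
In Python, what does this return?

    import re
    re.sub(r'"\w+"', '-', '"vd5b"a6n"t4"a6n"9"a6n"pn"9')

'-a6n-a6n-a6n-9'

Matches: at [0:6] → '"vd5b"'; at [9:13] → '"t4"'; at [16:19] → '"9"'; at [22:26] → '"pn"'.
Each match is replaced by '-'.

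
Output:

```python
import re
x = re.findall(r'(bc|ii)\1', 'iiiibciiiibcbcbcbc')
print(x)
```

After group 1 captures some text, `\1` only succeeds where that same text appears again.
`findall` collects group 1 from each match (4 total).

['ii', 'ii', 'bc', 'bc']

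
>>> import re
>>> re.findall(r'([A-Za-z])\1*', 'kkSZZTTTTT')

['k', 'S', 'Z', 'T']

`\1` is not a pattern — it's the concrete string captured by group 1, re-applied verbatim.
Matches: at [0:2] match 'kk', group 1 = 'k'; at [2:3] match 'S', group 1 = 'S'; at [3:5] match 'ZZ', group 1 = 'Z'; at [5:10] match 'TTTTT', group 1 = 'T'.
Because there's exactly one group, `findall` drops the full match and keeps group 1 from each hit.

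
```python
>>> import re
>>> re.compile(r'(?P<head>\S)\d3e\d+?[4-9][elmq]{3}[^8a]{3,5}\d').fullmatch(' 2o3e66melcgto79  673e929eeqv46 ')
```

None

`fullmatch` succeeds only if the pattern covers the string from start to end.
Here the pattern can't cover the whole string, so the call returns None.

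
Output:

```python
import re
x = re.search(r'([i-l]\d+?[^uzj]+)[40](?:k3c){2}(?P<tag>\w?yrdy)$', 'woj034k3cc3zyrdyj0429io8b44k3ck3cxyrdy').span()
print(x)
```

(16, 38)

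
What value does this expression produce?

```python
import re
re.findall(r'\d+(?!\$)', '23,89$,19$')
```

['23', '8', '1']

Because the assertion is negative and zero-width, positions next to the forbidden text are skipped.
Walking the string: at [0:2] → '23'; at [3:4] → '8'; at [7:8] → '1'.
Since nothing is captured, `findall` lists the 3 matched substrings directly.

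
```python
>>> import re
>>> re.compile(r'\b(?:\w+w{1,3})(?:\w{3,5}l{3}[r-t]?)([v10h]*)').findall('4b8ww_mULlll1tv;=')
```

The pattern matches a word boundary (`\b`, zero-width); then one or more of a word character, then 1 to 3 of a literal 'w' (non-capturing group); then 3 to 5 of a word character, then exactly 3 of a literal 'l', then optionally a character in [r-t] (non-capturing group); then zero or more of one of [v10h] (captured).
Matches: at [0:13] match '4b8ww_mULlll1', group 1 = '1'.
With a single group, `findall` returns only what that group captured — 1 item.

['1']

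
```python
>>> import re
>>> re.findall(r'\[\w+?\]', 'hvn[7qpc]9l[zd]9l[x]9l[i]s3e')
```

['[7qpc]', '[zd]', '[x]', '[i]']

Walking the string: at [3:9] → '[7qpc]'; at [11:15] → '[zd]'; at [17:20] → '[x]'; at [22:25] → '[i]'.
`findall` yields the raw match text (4 of them) because the pattern has no groups.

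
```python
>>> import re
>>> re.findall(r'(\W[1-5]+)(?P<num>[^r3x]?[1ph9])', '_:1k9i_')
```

[(':1', 'k9')]

The pattern matches a non-word character, then one or more of a character in [1-5] (captured); then optionally any character except [r3x], then one of [1ph9] (captured as 'num').
Scanning left to right: at [1:5] match ':1k9', groups = (':1', 'k9').
2 groups means the one result is a tuple of 2 captured strings — 1 here.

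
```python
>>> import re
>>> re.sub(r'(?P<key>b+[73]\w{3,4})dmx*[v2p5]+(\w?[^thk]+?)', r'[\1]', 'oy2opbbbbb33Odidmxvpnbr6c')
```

'oy2op[bbbbb33Odi]r6c'

The `?` after the quantifier makes it lazy — it takes as little as possible before letting the rest of the pattern try.
Each match is replaced using the text its own group 1 captured.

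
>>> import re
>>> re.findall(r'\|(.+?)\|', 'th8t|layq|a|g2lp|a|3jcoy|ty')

['layq', 'g2lp', '3jcoy']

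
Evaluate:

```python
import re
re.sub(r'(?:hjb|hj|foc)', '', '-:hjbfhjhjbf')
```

'-:ff'

`|` is ordered: at each position the engine commits to the first alternative that works.
Each match is replaced by ''.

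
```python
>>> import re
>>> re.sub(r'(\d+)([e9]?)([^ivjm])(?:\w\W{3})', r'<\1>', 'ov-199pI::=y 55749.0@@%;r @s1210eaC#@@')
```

'ov-<199>y <55749>;r @s<1210>'

Pattern: one or more of a digit (captured); then optionally one of [e9] (captured); then any character except [ivjm] (captured); then a word character, then exactly 3 of a non-word character (non-capturing group).
Each match is replaced using the text its own group 1 captured.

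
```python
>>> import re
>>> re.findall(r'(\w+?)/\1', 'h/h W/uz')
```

['h']

After group 1 captures some text, `\1` only succeeds where that same text appears again.
With a single group, `findall` returns only what that group captured — 1 item.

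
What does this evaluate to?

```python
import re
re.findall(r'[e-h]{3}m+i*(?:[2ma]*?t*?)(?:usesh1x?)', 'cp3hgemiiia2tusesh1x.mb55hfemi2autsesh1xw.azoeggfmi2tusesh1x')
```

This matches exactly 3 of a character in [e-h], then one or more of the literal 'm', then zero or more of a literal 'i'; then zero or more of one of [2ma] (lazy), then zero or more of the literal 't' (lazy) (non-capturing group); then the literal 'use', then the literal 'sh1', then optionally a literal 'x' (non-capturing group).
Walking the string: at [3:20] → 'hgemiiia2tusesh1x'; at [46:60] → 'ggfmi2tusesh1x'.
Since nothing is captured, `findall` lists the 2 matched substrings directly.

['hgemiiia2tusesh1x', 'ggfmi2tusesh1x']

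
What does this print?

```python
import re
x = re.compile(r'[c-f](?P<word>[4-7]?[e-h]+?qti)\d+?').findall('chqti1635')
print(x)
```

['hqti']

The pattern matches a character in [c-f]; then optionally a character in [4-7], then one or more of a character in [e-h] (lazy), then the literal 'qti' (captured as 'word'); then one or more of a digit (lazy).
Because there's exactly one group, `findall` drops the full match and keeps group 1 from the one hit.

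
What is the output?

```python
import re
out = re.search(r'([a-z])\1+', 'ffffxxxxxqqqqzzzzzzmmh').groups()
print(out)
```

The match spans [0:4] → 'ffff'.
Captured: group 1 = 'f'.

('f',)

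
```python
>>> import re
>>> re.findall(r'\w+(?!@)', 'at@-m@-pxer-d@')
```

['a', 'pxer']

`(?!…)`/`(?<!…)` only lets a position through if the neighbouring text does NOT match; no characters are consumed.
No capturing groups, so `findall` returns the 2 full match strings.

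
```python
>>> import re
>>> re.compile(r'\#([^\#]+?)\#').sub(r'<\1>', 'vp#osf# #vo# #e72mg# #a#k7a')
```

`\1` in the replacement pulls in group 1's text for each match.

'vp<osf> <vo> <e72mg> <a>k7a'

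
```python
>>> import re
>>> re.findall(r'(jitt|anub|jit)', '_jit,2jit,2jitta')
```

['jit', 'jit', 'jitt']

The regex engine tests alternatives in the order written; an earlier branch that matches wins even if a later one would match more.
`findall` collects group 1 from each match (3 total).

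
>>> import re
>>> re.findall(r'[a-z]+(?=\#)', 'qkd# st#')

The lookaround is zero-width — it requires the adjacent text to match without consuming it, so the asserted text isn't part of the match.
Scanning left to right: at [0:3] → 'qkd'; at [5:7] → 'st'.
Since nothing is captured, `findall` lists the 2 matched substrings directly.

['qkd', 'st']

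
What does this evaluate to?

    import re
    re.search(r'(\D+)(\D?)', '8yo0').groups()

The match spans [1:3] → 'yo'.
Captured: group 1 = 'yo', group 2 = ''.

('yo', '')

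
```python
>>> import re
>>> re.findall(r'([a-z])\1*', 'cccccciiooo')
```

['c', 'i', 'o']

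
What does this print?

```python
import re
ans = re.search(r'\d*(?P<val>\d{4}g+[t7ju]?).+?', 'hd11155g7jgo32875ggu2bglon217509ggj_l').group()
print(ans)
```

This matches zero or more of a digit; then exactly 4 of a digit, then one or more of a literal 'g', then optionally one of [t7ju] (captured as 'val'); then one or more of any character (lazy).
A non-greedy quantifier consumes as few characters as it can — just enough that the remainder of the pattern still matches from where it stops; whatever follows it matches normally.
Unlike `match`, `search` isn't anchored — it looks for the pattern anywhere in the string.
The match spans [2:10] → '11155g7j'.
Captured: group 1 = '1155g7'.

11155g7j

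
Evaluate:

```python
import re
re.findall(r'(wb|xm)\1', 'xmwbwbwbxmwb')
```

`\1` has to match the exact text group 1 already captured.
Scanning left to right: at [2:6] match 'wbwb', group 1 = 'wb'.
Because there's exactly one group, `findall` drops the full match and keeps group 1 from the one hit.

['wb']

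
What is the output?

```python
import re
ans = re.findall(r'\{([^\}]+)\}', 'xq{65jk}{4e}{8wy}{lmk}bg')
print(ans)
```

['65jk', '4e', '8wy', 'lmk']

Walking the string: at [2:8] match '{65jk}', group 1 = '65jk'; at [8:12] match '{4e}', group 1 = '4e'; at [12:17] match '{8wy}', group 1 = '8wy'; at [17:22] match '{lmk}', group 1 = 'lmk'.
Because there's exactly one group, `findall` drops the full match and keeps group 1 from each hit.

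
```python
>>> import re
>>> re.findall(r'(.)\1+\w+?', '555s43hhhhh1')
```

['5', 'h']

`\1` is not a pattern — it's the concrete string captured by group 1, re-applied verbatim.
Scanning left to right: at [0:4] match '555s', group 1 = '5'; at [6:12] match 'hhhhh1', group 1 = 'h'.
With a single group, `findall` returns only what that group captured — 2 items.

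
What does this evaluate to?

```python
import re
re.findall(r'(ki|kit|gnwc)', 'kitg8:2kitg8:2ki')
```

['ki', 'ki', 'ki']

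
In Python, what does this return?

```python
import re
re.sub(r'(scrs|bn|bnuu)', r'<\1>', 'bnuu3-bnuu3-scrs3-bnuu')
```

The regex engine tests alternatives in the order written; an earlier branch that matches wins even if a later one would match more.
Matches: at [0:2] → 'bn'; at [6:8] → 'bn'; at [12:16] → 'scrs'; at [18:20] → 'bn'.
`\1` in the replacement pulls in group 1's text for each match.

'<bn>uu3-<bn>uu3-<scrs>3-<bn>uu'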